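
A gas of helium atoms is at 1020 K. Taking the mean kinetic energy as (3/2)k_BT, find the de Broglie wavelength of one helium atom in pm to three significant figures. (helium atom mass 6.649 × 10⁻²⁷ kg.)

λ = 39.5 pm

KE = (3/2)k_BT = 1.5 × 1.381 × 10⁻²³ × 1020 = 2.113 × 10⁻²⁰ J.
p = √(2mKE) = √(2 × 6.649 × 10⁻²⁷ × 2.113 × 10⁻²⁰) = 1.676 × 10⁻²³ kg·m/s.
λ = h/p = 3.95 × 10⁻¹¹ m = 39.5 pm.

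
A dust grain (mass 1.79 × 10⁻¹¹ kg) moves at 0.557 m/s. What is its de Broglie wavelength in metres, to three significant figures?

λ = 6.65 × 10⁻²³ m

p = mv = 1.79 × 10⁻¹¹ × 0.557 = 9.970 × 10⁻¹² kg·m/s.
λ = h/p = 6.626 × 10⁻³⁴ / 9.970 × 10⁻¹² = 6.65 × 10⁻²³ m.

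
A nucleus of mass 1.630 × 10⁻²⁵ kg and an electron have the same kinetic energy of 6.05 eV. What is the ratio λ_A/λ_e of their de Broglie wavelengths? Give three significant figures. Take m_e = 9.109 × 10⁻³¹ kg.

λ_A/λ_e = 2.36 × 10⁻³

At fixed KE, p = √(2mKE) so λ = h/p ∝ 1/√m.
λ_A/λ_e = √(m_e/m_A) = √(9.109 × 10⁻³¹/1.630 × 10⁻²⁵) = √(5.588 × 10⁻⁶) = 2.36 × 10⁻³.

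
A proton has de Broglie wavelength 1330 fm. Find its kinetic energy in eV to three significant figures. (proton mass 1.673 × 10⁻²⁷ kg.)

KE = 463 eV

p = h/λ = 6.626 × 10⁻³⁴ / 1.330 × 10⁻¹² = 4.982 × 10⁻²² kg·m/s.
KE = p²/(2m) = (4.982 × 10⁻²²)² / (2 × 1.673 × 10⁻²⁷) = 7.418 × 10⁻¹⁷ J = 463 eV.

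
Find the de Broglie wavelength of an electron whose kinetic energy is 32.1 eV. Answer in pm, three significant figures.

λ = 216 pm

KE = 32.1 eV = 5.142 × 10⁻¹⁸ J.
p = √(2mKE) = √(2 × 9.109 × 10⁻³¹ × 5.142 × 10⁻¹⁸) = 3.061 × 10⁻²⁴ kg·m/s.
λ = h/p = 6.626 × 10⁻³⁴ / 3.061 × 10⁻²⁴ = 2.16 × 10⁻¹⁰ m = 216 pm.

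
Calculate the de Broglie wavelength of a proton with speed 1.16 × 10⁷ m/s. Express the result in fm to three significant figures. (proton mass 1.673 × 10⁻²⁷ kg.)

λ = 34.1 fm

p = mv = 1.673 × 10⁻²⁷ × 1.16 × 10⁷ = 1.941 × 10⁻²⁰ kg·m/s.
λ = h/p = 6.626 × 10⁻³⁴ / 1.941 × 10⁻²⁰ = 3.41 × 10⁻¹⁴ m = 34.1 fm.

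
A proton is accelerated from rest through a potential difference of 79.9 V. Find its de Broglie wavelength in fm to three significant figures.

λ = 3200 fm

KE = eV = 1.602 × 10⁻¹⁹ × 79.90 = 1.280 × 10⁻¹⁷ J.
p = √(2mKE) = √(2 × 1.673 × 10⁻²⁷ × 1.280 × 10⁻¹⁷) = 2.070 × 10⁻²² kg·m/s.
λ = h/p = 6.626 × 10⁻³⁴ / 2.070 × 10⁻²² = 3.20 × 10⁻¹² m = 3200 fm.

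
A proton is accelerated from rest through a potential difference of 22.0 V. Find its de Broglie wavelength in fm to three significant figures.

λ = 6100 fm

KE = eV = 1.602 × 10⁻¹⁹ × 22.00 = 3.524 × 10⁻¹⁸ J.
p = √(2mKE) = √(2 × 1.673 × 10⁻²⁷ × 3.524 × 10⁻¹⁸) = 1.086 × 10⁻²² kg·m/s.
λ = h/p = 6.626 × 10⁻³⁴ / 1.086 × 10⁻²² = 6.10 × 10⁻¹² m = 6100 fm.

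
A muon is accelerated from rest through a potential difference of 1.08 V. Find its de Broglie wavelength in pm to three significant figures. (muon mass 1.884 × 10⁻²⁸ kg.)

KE = eV = 1.602 × 10⁻¹⁹ × 1.080 = 1.730 × 10⁻¹⁹ J.
p = √(2mKE) = √(2 × 1.884 × 10⁻²⁸ × 1.730 × 10⁻¹⁹) = 8.074 × 10⁻²⁴ kg·m/s.
λ = h/p = 6.626 × 10⁻³⁴ / 8.074 × 10⁻²⁴ = 8.21 × 10⁻¹¹ m = 82.1 pm.

λ = 82.1 pm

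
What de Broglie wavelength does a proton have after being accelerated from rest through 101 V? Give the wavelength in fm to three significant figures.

λ = 2850 fm

KE = eV = 1.602 × 10⁻¹⁹ × 101.0 = 1.618 × 10⁻¹⁷ J.
p = √(2mKE) = √(2 × 1.673 × 10⁻²⁷ × 1.618 × 10⁻¹⁷) = 2.327 × 10⁻²² kg·m/s.
λ = h/p = 6.626 × 10⁻³⁴ / 2.327 × 10⁻²² = 2.85 × 10⁻¹² m = 2850 fm.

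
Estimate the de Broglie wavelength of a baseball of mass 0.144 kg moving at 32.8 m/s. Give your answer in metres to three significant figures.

p = mv = 0.144 × 32.8 = 4.723 kg·m/s.
λ = h/p = 6.626 × 10⁻³⁴ / 4.723 = 1.40 × 10⁻³⁴ m.

λ = 1.40 × 10⁻³⁴ m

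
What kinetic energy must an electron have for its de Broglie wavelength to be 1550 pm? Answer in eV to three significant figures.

p = h/λ = 6.626 × 10⁻³⁴ / 1.550 × 10⁻⁹ = 4.275 × 10⁻²⁵ kg·m/s.
KE = p²/(2m) = (4.275 × 10⁻²⁵)² / (2 × 9.109 × 10⁻³¹) = 1.003 × 10⁻¹⁹ J = 0.626 eV.

KE = 0.626 eV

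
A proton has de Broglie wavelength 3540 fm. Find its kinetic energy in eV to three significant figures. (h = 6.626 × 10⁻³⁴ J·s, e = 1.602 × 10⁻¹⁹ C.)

KE = 65.4 eV

p = h/λ = 6.626 × 10⁻³⁴ / 3.540 × 10⁻¹² = 1.872 × 10⁻²² kg·m/s.
KE = p²/(2m) = (1.872 × 10⁻²²)² / (2 × 1.673 × 10⁻²⁷) = 1.047 × 10⁻¹⁷ J = 65.4 eV.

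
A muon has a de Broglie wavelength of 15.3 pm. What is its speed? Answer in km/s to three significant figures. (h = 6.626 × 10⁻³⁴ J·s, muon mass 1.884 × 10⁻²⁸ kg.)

p = h/λ = 6.626 × 10⁻³⁴ / 1.530 × 10⁻¹¹ = 4.331 × 10⁻²³ kg·m/s.
v = p/m = 4.331 × 10⁻²³ / 1.884 × 10⁻²⁸ = 2.30 × 10⁵ m/s = 230 km/s.

v = 230 km/s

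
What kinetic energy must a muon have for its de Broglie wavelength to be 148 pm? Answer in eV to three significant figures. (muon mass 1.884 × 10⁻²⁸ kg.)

p = h/λ = 6.626 × 10⁻³⁴ / 1.480 × 10⁻¹⁰ = 4.477 × 10⁻²⁴ kg·m/s.
KE = p²/(2m) = (4.477 × 10⁻²⁴)² / (2 × 1.884 × 10⁻²⁸) = 5.319 × 10⁻²⁰ J = 0.332 eV.

KE = 0.332 eV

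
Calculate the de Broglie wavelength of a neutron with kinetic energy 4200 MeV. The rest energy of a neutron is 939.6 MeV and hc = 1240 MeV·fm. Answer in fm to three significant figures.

λ = 0.245 fm

Total energy E = KE + m₀c² = 4200 + 939.6 = 5139.6 MeV.
(pc)² = E² − (m₀c²)² = (5139.6)² − (939.6)² = 2.553 × 10⁷ MeV², so pc = 5053 MeV.
λ = hc/(pc) = 1240 MeV·fm / 5053 MeV = 0.245 fm.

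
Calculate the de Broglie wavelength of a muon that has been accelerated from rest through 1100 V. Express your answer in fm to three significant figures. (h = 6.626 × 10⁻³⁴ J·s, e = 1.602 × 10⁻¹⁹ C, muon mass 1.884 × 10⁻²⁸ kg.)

λ = 2570 fm

KE = eV = 1.602 × 10⁻¹⁹ × 1100 = 1.762 × 10⁻¹⁶ J.
p = √(2mKE) = √(2 × 1.884 × 10⁻²⁸ × 1.762 × 10⁻¹⁶) = 2.577 × 10⁻²² kg·m/s.
λ = h/p = 6.626 × 10⁻³⁴ / 2.577 × 10⁻²² = 2.57 × 10⁻¹² m = 2570 fm.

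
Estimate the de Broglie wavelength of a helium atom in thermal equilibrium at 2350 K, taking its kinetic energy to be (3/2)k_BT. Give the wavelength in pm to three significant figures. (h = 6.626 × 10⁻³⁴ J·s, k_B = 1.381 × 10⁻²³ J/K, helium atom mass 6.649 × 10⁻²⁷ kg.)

λ = 26.0 pm

KE = (3/2)k_BT = 1.5 × 1.381 × 10⁻²³ × 2350 = 4.868 × 10⁻²⁰ J.
p = √(2mKE) = √(2 × 6.649 × 10⁻²⁷ × 4.868 × 10⁻²⁰) = 2.544 × 10⁻²³ kg·m/s.
λ = h/p = 2.60 × 10⁻¹¹ m = 26.0 pm.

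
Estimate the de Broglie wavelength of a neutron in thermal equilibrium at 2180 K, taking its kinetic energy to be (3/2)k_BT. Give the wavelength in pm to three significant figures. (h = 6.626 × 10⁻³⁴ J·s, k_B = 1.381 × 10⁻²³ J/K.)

λ = 53.9 pm

KE = (3/2)k_BT = 1.5 × 1.381 × 10⁻²³ × 2180 = 4.516 × 10⁻²⁰ J.
p = √(2mKE) = √(2 × 1.675 × 10⁻²⁷ × 4.516 × 10⁻²⁰) = 1.230 × 10⁻²³ kg·m/s.
λ = h/p = 5.39 × 10⁻¹¹ m = 53.9 pm.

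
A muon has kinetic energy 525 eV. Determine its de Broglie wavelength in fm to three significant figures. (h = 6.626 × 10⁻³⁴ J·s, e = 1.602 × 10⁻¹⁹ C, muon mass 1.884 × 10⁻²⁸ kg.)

λ = 3720 fm

KE = 525 eV = 8.411 × 10⁻¹⁷ J.
p = √(2mKE) = √(2 × 1.884 × 10⁻²⁸ × 8.411 × 10⁻¹⁷) = 1.780 × 10⁻²² kg·m/s.
λ = h/p = 6.626 × 10⁻³⁴ / 1.780 × 10⁻²² = 3.72 × 10⁻¹² m = 3720 fm.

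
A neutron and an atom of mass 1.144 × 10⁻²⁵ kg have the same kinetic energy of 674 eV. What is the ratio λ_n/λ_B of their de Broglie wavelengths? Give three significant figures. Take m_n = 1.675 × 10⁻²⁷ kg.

At fixed KE, p = √(2mKE) so λ = h/p ∝ 1/√m.
λ_n/λ_B = √(m_B/m_n) = √(1.144 × 10⁻²⁵/1.675 × 10⁻²⁷) = √(68.30) = 8.26.

λ_n/λ_B = 8.26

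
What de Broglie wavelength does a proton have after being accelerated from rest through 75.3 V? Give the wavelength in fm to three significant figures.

λ = 3300 fm

KE = eV = 1.602 × 10⁻¹⁹ × 75.30 = 1.206 × 10⁻¹⁷ J.
p = √(2mKE) = √(2 × 1.673 × 10⁻²⁷ × 1.206 × 10⁻¹⁷) = 2.009 × 10⁻²² kg·m/s.
λ = h/p = 6.626 × 10⁻³⁴ / 2.009 × 10⁻²² = 3.30 × 10⁻¹² m = 3300 fm.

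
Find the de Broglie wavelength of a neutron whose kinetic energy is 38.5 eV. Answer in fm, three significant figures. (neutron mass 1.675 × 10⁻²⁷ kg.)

λ = 4610 fm

KE = 38.5 eV = 6.168 × 10⁻¹⁸ J.
p = √(2mKE) = √(2 × 1.675 × 10⁻²⁷ × 6.168 × 10⁻¹⁸) = 1.437 × 10⁻²² kg·m/s.
λ = h/p = 6.626 × 10⁻³⁴ / 1.437 × 10⁻²² = 4.61 × 10⁻¹² m = 4610 fm.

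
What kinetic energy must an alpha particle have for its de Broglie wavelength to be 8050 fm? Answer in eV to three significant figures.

KE = 3.18 eV

p = h/λ = 6.626 × 10⁻³⁴ / 8.050 × 10⁻¹² = 8.231 × 10⁻²³ kg·m/s.
KE = p²/(2m) = (8.231 × 10⁻²³)² / (2 × 6.645 × 10⁻²⁷) = 5.098 × 10⁻¹⁹ J = 3.18 eV.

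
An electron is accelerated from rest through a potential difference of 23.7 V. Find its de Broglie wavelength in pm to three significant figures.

KE = eV = 1.602 × 10⁻¹⁹ × 23.70 = 3.797 × 10⁻¹⁸ J.
p = √(2mKE) = √(2 × 9.109 × 10⁻³¹ × 3.797 × 10⁻¹⁸) = 2.630 × 10⁻²⁴ kg·m/s.
λ = h/p = 6.626 × 10⁻³⁴ / 2.630 × 10⁻²⁴ = 2.52 × 10⁻¹⁰ m = 252 pm.

λ = 252 pm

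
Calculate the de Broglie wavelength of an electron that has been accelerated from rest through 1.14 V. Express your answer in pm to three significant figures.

KE = eV = 1.602 × 10⁻¹⁹ × 1.140 = 1.826 × 10⁻¹⁹ J.
p = √(2mKE) = √(2 × 9.109 × 10⁻³¹ × 1.826 × 10⁻¹⁹) = 5.768 × 10⁻²⁵ kg·m/s.
λ = h/p = 6.626 × 10⁻³⁴ / 5.768 × 10⁻²⁵ = 1.15 × 10⁻⁹ m = 1150 pm.

λ = 1150 pm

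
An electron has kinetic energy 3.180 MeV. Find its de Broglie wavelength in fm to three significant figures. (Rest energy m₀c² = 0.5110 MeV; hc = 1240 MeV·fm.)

λ = 339 fm

Total energy E = KE + m₀c² = 3.180 + 0.5110 = 3.6910 MeV.
(pc)² = E² − (m₀c²)² = (3.6910)² − (0.5110)² = 13.36 MeV², so pc = 3.655 MeV.
λ = hc/(pc) = 1240 MeV·fm / 3.655 MeV = 339 fm.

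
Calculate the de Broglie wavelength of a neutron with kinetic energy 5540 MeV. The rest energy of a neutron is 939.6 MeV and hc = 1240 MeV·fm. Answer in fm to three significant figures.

Total energy E = KE + m₀c² = 5540 + 939.6 = 6479.6 MeV.
(pc)² = E² − (m₀c²)² = (6479.6)² − (939.6)² = 4.110 × 10⁷ MeV², so pc = 6411 MeV.
λ = hc/(pc) = 1240 MeV·fm / 6411 MeV = 0.193 fm.

λ = 0.193 fm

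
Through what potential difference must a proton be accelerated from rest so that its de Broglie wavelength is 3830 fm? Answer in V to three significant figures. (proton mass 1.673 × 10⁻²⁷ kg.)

p = h/λ = 6.626 × 10⁻³⁴ / 3.830 × 10⁻¹² = 1.730 × 10⁻²² kg·m/s.
KE = p²/(2m) = 8.945 × 10⁻¹⁸ J.
V = KE/e = 8.945 × 10⁻¹⁸ / (1.602 × 10⁻¹⁹) = 55.8 V.

V = 55.8 V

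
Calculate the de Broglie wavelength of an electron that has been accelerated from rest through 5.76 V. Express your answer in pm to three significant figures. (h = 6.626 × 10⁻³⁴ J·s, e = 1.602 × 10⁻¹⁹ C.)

KE = eV = 1.602 × 10⁻¹⁹ × 5.760 = 9.228 × 10⁻¹⁹ J.
p = √(2mKE) = √(2 × 9.109 × 10⁻³¹ × 9.228 × 10⁻¹⁹) = 1.297 × 10⁻²⁴ kg·m/s.
λ = h/p = 6.626 × 10⁻³⁴ / 1.297 × 10⁻²⁴ = 5.11 × 10⁻¹⁰ m = 511 pm.

λ = 511 pm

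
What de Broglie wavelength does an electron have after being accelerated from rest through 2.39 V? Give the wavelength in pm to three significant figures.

λ = 793 pm

KE = eV = 1.602 × 10⁻¹⁹ × 2.390 = 3.829 × 10⁻¹⁹ J.
p = √(2mKE) = √(2 × 9.109 × 10⁻³¹ × 3.829 × 10⁻¹⁹) = 8.352 × 10⁻²⁵ kg·m/s.
λ = h/p = 6.626 × 10⁻³⁴ / 8.352 × 10⁻²⁵ = 7.93 × 10⁻¹⁰ m = 793 pm.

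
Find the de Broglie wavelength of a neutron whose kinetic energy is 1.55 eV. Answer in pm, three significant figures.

KE = 1.55 eV = 2.483 × 10⁻¹⁹ J.
p = √(2mKE) = √(2 × 1.675 × 10⁻²⁷ × 2.483 × 10⁻¹⁹) = 2.884 × 10⁻²³ kg·m/s.
λ = h/p = 6.626 × 10⁻³⁴ / 2.884 × 10⁻²³ = 2.30 × 10⁻¹¹ m = 23.0 pm.

λ = 23.0 pm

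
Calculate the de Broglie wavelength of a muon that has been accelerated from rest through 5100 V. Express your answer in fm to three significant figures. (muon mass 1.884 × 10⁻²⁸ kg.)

λ = 1190 fm

KE = eV = 1.602 × 10⁻¹⁹ × 5100 = 8.170 × 10⁻¹⁶ J.
p = √(2mKE) = √(2 × 1.884 × 10⁻²⁸ × 8.170 × 10⁻¹⁶) = 5.548 × 10⁻²² kg·m/s.
λ = h/p = 6.626 × 10⁻³⁴ / 5.548 × 10⁻²² = 1.19 × 10⁻¹² m = 1190 fm.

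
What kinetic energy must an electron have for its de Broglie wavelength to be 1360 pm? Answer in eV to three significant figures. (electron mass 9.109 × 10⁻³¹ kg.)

p = h/λ = 6.626 × 10⁻³⁴ / 1.360 × 10⁻⁹ = 4.872 × 10⁻²⁵ kg·m/s.
KE = p²/(2m) = (4.872 × 10⁻²⁵)² / (2 × 9.109 × 10⁻³¹) = 1.303 × 10⁻¹⁹ J = 0.813 eV.

KE = 0.813 eV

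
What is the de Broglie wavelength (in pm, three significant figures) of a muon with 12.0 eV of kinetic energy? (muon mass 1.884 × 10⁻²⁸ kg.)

KE = 12.0 eV = 1.922 × 10⁻¹⁸ J.
p = √(2mKE) = √(2 × 1.884 × 10⁻²⁸ × 1.922 × 10⁻¹⁸) = 2.691 × 10⁻²³ kg·m/s.
λ = h/p = 6.626 × 10⁻³⁴ / 2.691 × 10⁻²³ = 2.46 × 10⁻¹¹ m = 24.6 pm.

λ = 24.6 pm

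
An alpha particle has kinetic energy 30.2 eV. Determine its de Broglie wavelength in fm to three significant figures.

λ = 2610 fm

KE = 30.2 eV = 4.838 × 10⁻¹⁸ J.
p = √(2mKE) = √(2 × 6.645 × 10⁻²⁷ × 4.838 × 10⁻¹⁸) = 2.536 × 10⁻²² kg·m/s.
λ = h/p = 6.626 × 10⁻³⁴ / 2.536 × 10⁻²² = 2.61 × 10⁻¹² m = 2610 fm.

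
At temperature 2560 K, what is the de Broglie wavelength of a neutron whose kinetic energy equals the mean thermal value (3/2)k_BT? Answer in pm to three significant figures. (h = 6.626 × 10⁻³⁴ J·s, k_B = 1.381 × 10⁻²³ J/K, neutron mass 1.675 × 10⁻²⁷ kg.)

KE = (3/2)k_BT = 1.5 × 1.381 × 10⁻²³ × 2560 = 5.303 × 10⁻²⁰ J.
p = √(2mKE) = √(2 × 1.675 × 10⁻²⁷ × 5.303 × 10⁻²⁰) = 1.333 × 10⁻²³ kg·m/s.
λ = h/p = 4.97 × 10⁻¹¹ m = 49.7 pm.

λ = 49.7 pm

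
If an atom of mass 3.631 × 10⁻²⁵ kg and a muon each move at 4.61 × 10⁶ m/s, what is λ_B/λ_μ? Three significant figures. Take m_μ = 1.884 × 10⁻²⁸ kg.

λ_B/λ_μ = 5.19 × 10⁻⁴

At fixed v, p = mv so λ = h/(mv) ∝ 1/m.
λ_B/λ_μ = m_μ/m_B = 1.884 × 10⁻²⁸/3.631 × 10⁻²⁵ = 5.19 × 10⁻⁴.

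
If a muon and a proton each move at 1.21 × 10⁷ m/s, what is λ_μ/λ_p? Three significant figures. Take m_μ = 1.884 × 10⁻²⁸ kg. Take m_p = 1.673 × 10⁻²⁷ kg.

λ_μ/λ_p = 8.88

At fixed v, p = mv so λ = h/(mv) ∝ 1/m.
λ_μ/λ_p = m_p/m_μ = 1.673 × 10⁻²⁷/1.884 × 10⁻²⁸ = 8.88.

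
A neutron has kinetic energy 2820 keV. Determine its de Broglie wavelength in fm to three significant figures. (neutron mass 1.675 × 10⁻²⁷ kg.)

λ = 17.0 fm

KE = 2820 keV = 4.518 × 10⁻¹³ J.
p = √(2mKE) = √(2 × 1.675 × 10⁻²⁷ × 4.518 × 10⁻¹³) = 3.890 × 10⁻²⁰ kg·m/s.
λ = h/p = 6.626 × 10⁻³⁴ / 3.890 × 10⁻²⁰ = 1.70 × 10⁻¹⁴ m = 17.0 fm.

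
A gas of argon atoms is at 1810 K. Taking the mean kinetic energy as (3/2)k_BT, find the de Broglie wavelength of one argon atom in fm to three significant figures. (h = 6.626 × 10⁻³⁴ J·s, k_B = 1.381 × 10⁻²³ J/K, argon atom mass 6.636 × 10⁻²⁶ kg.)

KE = (3/2)k_BT = 1.5 × 1.381 × 10⁻²³ × 1810 = 3.749 × 10⁻²⁰ J.
p = √(2mKE) = √(2 × 6.636 × 10⁻²⁶ × 3.749 × 10⁻²⁰) = 7.054 × 10⁻²³ kg·m/s.
λ = h/p = 9.39 × 10⁻¹² m = 9390 fm.

λ = 9390 fm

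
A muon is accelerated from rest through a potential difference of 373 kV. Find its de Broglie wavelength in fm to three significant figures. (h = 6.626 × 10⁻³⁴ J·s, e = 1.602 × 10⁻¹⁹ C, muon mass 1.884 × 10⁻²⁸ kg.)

λ = 140 fm

KE = eV = 1.602 × 10⁻¹⁹ × 3.730 × 10⁵ = 5.975 × 10⁻¹⁴ J.
p = √(2mKE) = √(2 × 1.884 × 10⁻²⁸ × 5.975 × 10⁻¹⁴) = 4.745 × 10⁻²¹ kg·m/s.
λ = h/p = 6.626 × 10⁻³⁴ / 4.745 × 10⁻²¹ = 1.40 × 10⁻¹³ m = 140 fm.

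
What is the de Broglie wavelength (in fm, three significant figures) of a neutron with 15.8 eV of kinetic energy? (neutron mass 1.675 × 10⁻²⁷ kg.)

λ = 7200 fm

KE = 15.8 eV = 2.531 × 10⁻¹⁸ J.
p = √(2mKE) = √(2 × 1.675 × 10⁻²⁷ × 2.531 × 10⁻¹⁸) = 9.208 × 10⁻²³ kg·m/s.
λ = h/p = 6.626 × 10⁻³⁴ / 9.208 × 10⁻²³ = 7.20 × 10⁻¹² m = 7200 fm.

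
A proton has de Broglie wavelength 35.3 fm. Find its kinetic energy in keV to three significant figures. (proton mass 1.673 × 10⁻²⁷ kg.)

p = h/λ = 6.626 × 10⁻³⁴ / 3.530 × 10⁻¹⁴ = 1.877 × 10⁻²⁰ kg·m/s.
KE = p²/(2m) = (1.877 × 10⁻²⁰)² / (2 × 1.673 × 10⁻²⁷) = 1.053 × 10⁻¹³ J = 657 keV.

KE = 657 keV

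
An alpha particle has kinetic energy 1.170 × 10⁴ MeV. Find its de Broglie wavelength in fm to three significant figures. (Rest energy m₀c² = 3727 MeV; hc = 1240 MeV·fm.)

Total energy E = KE + m₀c² = 1.170 × 10⁴ + 3727 = 15427 MeV.
(pc)² = E² − (m₀c²)² = (15427)² − (3727)² = 2.241 × 10⁸ MeV², so pc = 1.497 × 10⁴ MeV.
λ = hc/(pc) = 1240 MeV·fm / 1.497 × 10⁴ MeV = 0.0828 fm.

λ = 0.0828 fm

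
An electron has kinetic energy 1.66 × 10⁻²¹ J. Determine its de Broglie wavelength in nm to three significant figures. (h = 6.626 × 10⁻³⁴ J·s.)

p = √(2mKE) = √(2 × 9.109 × 10⁻³¹ × 1.660 × 10⁻²¹) = 5.499 × 10⁻²⁶ kg·m/s.
λ = h/p = 6.626 × 10⁻³⁴ / 5.499 × 10⁻²⁶ = 1.20 × 10⁻⁸ m = 12.0 nm.

λ = 12.0 nm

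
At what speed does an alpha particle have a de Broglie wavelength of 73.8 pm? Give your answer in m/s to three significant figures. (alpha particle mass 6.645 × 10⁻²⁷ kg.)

v = 1350 m/s

p = h/λ = 6.626 × 10⁻³⁴ / 7.380 × 10⁻¹¹ = 8.978 × 10⁻²⁴ kg·m/s.
v = p/m = 8.978 × 10⁻²⁴ / 6.645 × 10⁻²⁷ = 1.35 × 10³ m/s = 1350 m/s.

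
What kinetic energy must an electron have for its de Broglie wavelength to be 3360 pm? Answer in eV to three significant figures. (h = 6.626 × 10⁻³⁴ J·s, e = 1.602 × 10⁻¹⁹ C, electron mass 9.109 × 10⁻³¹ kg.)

KE = 0.133 eV

p = h/λ = 6.626 × 10⁻³⁴ / 3.360 × 10⁻⁹ = 1.972 × 10⁻²⁵ kg·m/s.
KE = p²/(2m) = (1.972 × 10⁻²⁵)² / (2 × 9.109 × 10⁻³¹) = 2.135 × 10⁻²⁰ J = 0.133 eV.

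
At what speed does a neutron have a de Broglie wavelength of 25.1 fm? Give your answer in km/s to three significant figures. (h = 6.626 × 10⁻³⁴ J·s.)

p = h/λ = 6.626 × 10⁻³⁴ / 2.510 × 10⁻¹⁴ = 2.640 × 10⁻²⁰ kg·m/s.
v = p/m = 2.640 × 10⁻²⁰ / 1.675 × 10⁻²⁷ = 1.58 × 10⁷ m/s = 1.58 × 10⁴ km/s.

v = 1.58 × 10⁴ km/s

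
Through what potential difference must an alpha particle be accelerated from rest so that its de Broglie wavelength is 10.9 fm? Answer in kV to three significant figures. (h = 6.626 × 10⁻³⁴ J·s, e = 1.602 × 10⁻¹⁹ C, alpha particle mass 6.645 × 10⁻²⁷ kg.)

V = 868 kV

p = h/λ = 6.626 × 10⁻³⁴ / 1.090 × 10⁻¹⁴ = 6.079 × 10⁻²⁰ kg·m/s.
KE = p²/(2m) = 2.781 × 10⁻¹³ J.
V = KE/2e = 2.781 × 10⁻¹³ / (2 × 1.602 × 10⁻¹⁹) = 868 kV.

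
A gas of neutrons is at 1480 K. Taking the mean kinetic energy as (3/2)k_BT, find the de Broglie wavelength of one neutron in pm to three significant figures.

λ = 65.4 pm

KE = (3/2)k_BT = 1.5 × 1.381 × 10⁻²³ × 1480 = 3.066 × 10⁻²⁰ J.
p = √(2mKE) = √(2 × 1.675 × 10⁻²⁷ × 3.066 × 10⁻²⁰) = 1.013 × 10⁻²³ kg·m/s.
λ = h/p = 6.54 × 10⁻¹¹ m = 65.4 pm.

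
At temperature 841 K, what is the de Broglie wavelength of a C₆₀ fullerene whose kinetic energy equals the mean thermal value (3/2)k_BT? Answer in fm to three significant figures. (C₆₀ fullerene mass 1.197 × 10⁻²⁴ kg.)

KE = (3/2)k_BT = 1.5 × 1.381 × 10⁻²³ × 841 = 1.742 × 10⁻²⁰ J.
p = √(2mKE) = √(2 × 1.197 × 10⁻²⁴ × 1.742 × 10⁻²⁰) = 2.042 × 10⁻²² kg·m/s.
λ = h/p = 3.24 × 10⁻¹² m = 3240 fm.

λ = 3240 fm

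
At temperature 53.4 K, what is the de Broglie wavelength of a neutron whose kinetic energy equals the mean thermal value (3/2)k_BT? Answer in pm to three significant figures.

λ = 344 pm

KE = (3/2)k_BT = 1.5 × 1.381 × 10⁻²³ × 53.4 = 1.106 × 10⁻²¹ J.
p = √(2mKE) = √(2 × 1.675 × 10⁻²⁷ × 1.106 × 10⁻²¹) = 1.925 × 10⁻²⁴ kg·m/s.
λ = h/p = 3.44 × 10⁻¹⁰ m = 344 pm.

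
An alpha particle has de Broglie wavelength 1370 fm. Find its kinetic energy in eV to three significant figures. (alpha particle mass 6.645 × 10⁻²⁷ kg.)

KE = 110 eV

p = h/λ = 6.626 × 10⁻³⁴ / 1.370 × 10⁻¹² = 4.836 × 10⁻²² kg·m/s.
KE = p²/(2m) = (4.836 × 10⁻²²)² / (2 × 6.645 × 10⁻²⁷) = 1.760 × 10⁻¹⁷ J = 110 eV.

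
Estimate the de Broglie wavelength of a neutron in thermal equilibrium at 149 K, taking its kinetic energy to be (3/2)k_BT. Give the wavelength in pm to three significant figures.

KE = (3/2)k_BT = 1.5 × 1.381 × 10⁻²³ × 149 = 3.087 × 10⁻²¹ J.
p = √(2mKE) = √(2 × 1.675 × 10⁻²⁷ × 3.087 × 10⁻²¹) = 3.216 × 10⁻²⁴ kg·m/s.
λ = h/p = 2.06 × 10⁻¹⁰ m = 206 pm.

λ = 206 pm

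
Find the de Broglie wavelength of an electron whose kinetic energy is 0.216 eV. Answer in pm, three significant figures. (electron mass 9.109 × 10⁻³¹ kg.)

KE = 0.216 eV = 3.460 × 10⁻²⁰ J.
p = √(2mKE) = √(2 × 9.109 × 10⁻³¹ × 3.460 × 10⁻²⁰) = 2.511 × 10⁻²⁵ kg·m/s.
λ = h/p = 6.626 × 10⁻³⁴ / 2.511 × 10⁻²⁵ = 2.64 × 10⁻⁹ m = 2640 pm.

λ = 2640 pm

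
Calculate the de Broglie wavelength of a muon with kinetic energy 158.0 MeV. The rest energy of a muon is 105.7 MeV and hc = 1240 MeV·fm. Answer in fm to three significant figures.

Total energy E = KE + m₀c² = 158.0 + 105.7 = 263.7 MeV.
(pc)² = E² − (m₀c²)² = (263.7)² − (105.7)² = 5.837 × 10⁴ MeV², so pc = 241.6 MeV.
λ = hc/(pc) = 1240 MeV·fm / 241.6 MeV = 5.13 fm.

λ = 5.13 fm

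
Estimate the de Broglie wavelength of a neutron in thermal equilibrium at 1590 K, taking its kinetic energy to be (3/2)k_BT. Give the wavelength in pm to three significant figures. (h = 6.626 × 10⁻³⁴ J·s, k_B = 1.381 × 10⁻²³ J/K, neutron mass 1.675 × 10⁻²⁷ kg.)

λ = 63.1 pm

KE = (3/2)k_BT = 1.5 × 1.381 × 10⁻²³ × 1590 = 3.294 × 10⁻²⁰ J.
p = √(2mKE) = √(2 × 1.675 × 10⁻²⁷ × 3.294 × 10⁻²⁰) = 1.050 × 10⁻²³ kg·m/s.
λ = h/p = 6.31 × 10⁻¹¹ m = 63.1 pm.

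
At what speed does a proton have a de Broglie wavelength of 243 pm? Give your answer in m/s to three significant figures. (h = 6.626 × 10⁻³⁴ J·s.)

p = h/λ = 6.626 × 10⁻³⁴ / 2.430 × 10⁻¹⁰ = 2.727 × 10⁻²⁴ kg·m/s.
v = p/m = 2.727 × 10⁻²⁴ / 1.673 × 10⁻²⁷ = 1.63 × 10³ m/s = 1630 m/s.

v = 1630 m/s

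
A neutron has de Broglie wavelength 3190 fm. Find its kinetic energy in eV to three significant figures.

p = h/λ = 6.626 × 10⁻³⁴ / 3.190 × 10⁻¹² = 2.077 × 10⁻²² kg·m/s.
KE = p²/(2m) = (2.077 × 10⁻²²)² / (2 × 1.675 × 10⁻²⁷) = 1.288 × 10⁻¹⁷ J = 80.4 eV.

KE = 80.4 eV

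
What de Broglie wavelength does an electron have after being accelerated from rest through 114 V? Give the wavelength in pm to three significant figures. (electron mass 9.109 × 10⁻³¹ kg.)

KE = eV = 1.602 × 10⁻¹⁹ × 114.0 = 1.826 × 10⁻¹⁷ J.
p = √(2mKE) = √(2 × 9.109 × 10⁻³¹ × 1.826 × 10⁻¹⁷) = 5.768 × 10⁻²⁴ kg·m/s.
λ = h/p = 6.626 × 10⁻³⁴ / 5.768 × 10⁻²⁴ = 1.15 × 10⁻¹⁰ m = 115 pm.

λ = 115 pm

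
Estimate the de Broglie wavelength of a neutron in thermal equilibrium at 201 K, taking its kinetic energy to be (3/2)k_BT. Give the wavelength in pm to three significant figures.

KE = (3/2)k_BT = 1.5 × 1.381 × 10⁻²³ × 201 = 4.164 × 10⁻²¹ J.
p = √(2mKE) = √(2 × 1.675 × 10⁻²⁷ × 4.164 × 10⁻²¹) = 3.735 × 10⁻²⁴ kg·m/s.
λ = h/p = 1.77 × 10⁻¹⁰ m = 177 pm.

λ = 177 pm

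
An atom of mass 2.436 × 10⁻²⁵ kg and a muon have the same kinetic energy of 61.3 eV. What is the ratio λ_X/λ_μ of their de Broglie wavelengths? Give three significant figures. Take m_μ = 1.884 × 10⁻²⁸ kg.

λ_X/λ_μ = 0.0278

At fixed KE, p = √(2mKE) so λ = h/p ∝ 1/√m.
λ_X/λ_μ = √(m_μ/m_X) = √(1.884 × 10⁻²⁸/2.436 × 10⁻²⁵) = √(7.734 × 10⁻⁴) = 0.0278.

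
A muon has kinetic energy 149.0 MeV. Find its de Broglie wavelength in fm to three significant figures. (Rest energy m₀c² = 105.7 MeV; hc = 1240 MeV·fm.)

λ = 5.35 fm

Total energy E = KE + m₀c² = 149.0 + 105.7 = 254.7 MeV.
(pc)² = E² − (m₀c²)² = (254.7)² − (105.7)² = 5.370 × 10⁴ MeV², so pc = 231.7 MeV.
λ = hc/(pc) = 1240 MeV·fm / 231.7 MeV = 5.35 fm.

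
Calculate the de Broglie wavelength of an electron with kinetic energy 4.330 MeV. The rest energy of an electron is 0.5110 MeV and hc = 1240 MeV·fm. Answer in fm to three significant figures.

λ = 258 fm

Total energy E = KE + m₀c² = 4.330 + 0.5110 = 4.8410 MeV.
(pc)² = E² − (m₀c²)² = (4.8410)² − (0.5110)² = 23.17 MeV², so pc = 4.814 MeV.
λ = hc/(pc) = 1240 MeV·fm / 4.814 MeV = 258 fm.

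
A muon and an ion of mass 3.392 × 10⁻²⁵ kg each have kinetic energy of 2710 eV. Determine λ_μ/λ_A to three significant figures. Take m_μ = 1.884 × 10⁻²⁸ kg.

At fixed KE, p = √(2mKE) so λ = h/p ∝ 1/√m.
λ_μ/λ_A = √(m_A/m_μ) = √(3.392 × 10⁻²⁵/1.884 × 10⁻²⁸) = √(1800) = 42.4.

λ_μ/λ_A = 42.4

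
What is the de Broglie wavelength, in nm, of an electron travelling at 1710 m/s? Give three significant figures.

λ = 425 nm

p = mv = 9.109 × 10⁻³¹ × 1710 = 1.558 × 10⁻²⁷ kg·m/s.
λ = h/p = 6.626 × 10⁻³⁴ / 1.558 × 10⁻²⁷ = 4.25 × 10⁻⁷ m = 425 nm.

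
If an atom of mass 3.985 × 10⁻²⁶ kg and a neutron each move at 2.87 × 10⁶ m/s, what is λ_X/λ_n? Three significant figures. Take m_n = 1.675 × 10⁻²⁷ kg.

λ_X/λ_n = 0.0420

At fixed v, p = mv so λ = h/(mv) ∝ 1/m.
λ_X/λ_n = m_n/m_X = 1.675 × 10⁻²⁷/3.985 × 10⁻²⁶ = 0.0420.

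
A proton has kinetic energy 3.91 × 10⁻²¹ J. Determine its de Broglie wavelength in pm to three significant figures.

λ = 183 pm

p = √(2mKE) = √(2 × 1.673 × 10⁻²⁷ × 3.910 × 10⁻²¹) = 3.617 × 10⁻²⁴ kg·m/s.
λ = h/p = 6.626 × 10⁻³⁴ / 3.617 × 10⁻²⁴ = 1.83 × 10⁻¹⁰ m = 183 pm.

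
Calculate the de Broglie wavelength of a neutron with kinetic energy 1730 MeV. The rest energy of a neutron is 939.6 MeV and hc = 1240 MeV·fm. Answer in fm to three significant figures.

λ = 0.496 fm

Total energy E = KE + m₀c² = 1730 + 939.6 = 2669.6 MeV.
(pc)² = E² − (m₀c²)² = (2669.6)² − (939.6)² = 6.244 × 10⁶ MeV², so pc = 2499 MeV.
λ = hc/(pc) = 1240 MeV·fm / 2499 MeV = 0.496 fm.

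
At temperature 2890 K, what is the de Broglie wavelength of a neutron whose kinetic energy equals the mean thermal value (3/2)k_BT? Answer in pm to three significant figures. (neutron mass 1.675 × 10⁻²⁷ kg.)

λ = 46.8 pm

KE = (3/2)k_BT = 1.5 × 1.381 × 10⁻²³ × 2890 = 5.987 × 10⁻²⁰ J.
p = √(2mKE) = √(2 × 1.675 × 10⁻²⁷ × 5.987 × 10⁻²⁰) = 1.416 × 10⁻²³ kg·m/s.
λ = h/p = 4.68 × 10⁻¹¹ m = 46.8 pm.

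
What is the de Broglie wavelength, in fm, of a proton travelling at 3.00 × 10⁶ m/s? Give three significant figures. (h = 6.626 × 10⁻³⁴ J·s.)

λ = 132 fm

p = mv = 1.673 × 10⁻²⁷ × 3.00 × 10⁶ = 5.019 × 10⁻²¹ kg·m/s.
λ = h/p = 6.626 × 10⁻³⁴ / 5.019 × 10⁻²¹ = 1.32 × 10⁻¹³ m = 132 fm.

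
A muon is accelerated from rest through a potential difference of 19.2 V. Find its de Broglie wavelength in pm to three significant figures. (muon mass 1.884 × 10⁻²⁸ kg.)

λ = 19.5 pm

KE = eV = 1.602 × 10⁻¹⁹ × 19.20 = 3.076 × 10⁻¹⁸ J.
p = √(2mKE) = √(2 × 1.884 × 10⁻²⁸ × 3.076 × 10⁻¹⁸) = 3.404 × 10⁻²³ kg·m/s.
λ = h/p = 6.626 × 10⁻³⁴ / 3.404 × 10⁻²³ = 1.95 × 10⁻¹¹ m = 19.5 pm.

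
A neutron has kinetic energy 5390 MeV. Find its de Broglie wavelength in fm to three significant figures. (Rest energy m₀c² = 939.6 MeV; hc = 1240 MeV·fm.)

Total energy E = KE + m₀c² = 5390 + 939.6 = 6329.6 MeV.
(pc)² = E² − (m₀c²)² = (6329.6)² − (939.6)² = 3.918 × 10⁷ MeV², so pc = 6259 MeV.
λ = hc/(pc) = 1240 MeV·fm / 6259 MeV = 0.198 fm.

λ = 0.198 fm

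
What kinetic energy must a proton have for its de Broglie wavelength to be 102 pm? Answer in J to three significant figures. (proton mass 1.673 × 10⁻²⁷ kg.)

KE = 1.26 × 10⁻²⁰ J

p = h/λ = 6.626 × 10⁻³⁴ / 1.020 × 10⁻¹⁰ = 6.496 × 10⁻²⁴ kg·m/s.
KE = p²/(2m) = (6.496 × 10⁻²⁴)² / (2 × 1.673 × 10⁻²⁷) = 1.261 × 10⁻²⁰ J = 1.26 × 10⁻²⁰ J.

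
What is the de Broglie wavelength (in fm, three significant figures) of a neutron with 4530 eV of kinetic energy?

KE = 4530 eV = 7.257 × 10⁻¹⁶ J.
p = √(2mKE) = √(2 × 1.675 × 10⁻²⁷ × 7.257 × 10⁻¹⁶) = 1.559 × 10⁻²¹ kg·m/s.
λ = h/p = 6.626 × 10⁻³⁴ / 1.559 × 10⁻²¹ = 4.25 × 10⁻¹³ m = 425 fm.

λ = 425 fm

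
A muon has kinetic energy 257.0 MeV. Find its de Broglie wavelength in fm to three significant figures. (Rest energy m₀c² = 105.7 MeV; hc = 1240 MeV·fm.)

Total energy E = KE + m₀c² = 257.0 + 105.7 = 362.7 MeV.
(pc)² = E² − (m₀c²)² = (362.7)² − (105.7)² = 1.204 × 10⁵ MeV², so pc = 347.0 MeV.
λ = hc/(pc) = 1240 MeV·fm / 347.0 MeV = 3.57 fm.

λ = 3.57 fm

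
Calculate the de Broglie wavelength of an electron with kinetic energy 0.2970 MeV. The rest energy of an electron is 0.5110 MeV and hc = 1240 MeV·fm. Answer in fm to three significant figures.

λ = 1980 fm

Total energy E = KE + m₀c² = 0.2970 + 0.5110 = 0.8080 MeV.
(pc)² = E² − (m₀c²)² = (0.8080)² − (0.5110)² = 0.3917 MeV², so pc = 0.6259 MeV.
λ = hc/(pc) = 1240 MeV·fm / 0.6259 MeV = 1980 fm.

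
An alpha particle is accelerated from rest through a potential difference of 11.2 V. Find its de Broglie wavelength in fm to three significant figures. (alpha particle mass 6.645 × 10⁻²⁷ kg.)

λ = 3030 fm

KE = 2eV = 2 × 1.602 × 10⁻¹⁹ × 11.20 = 3.588 × 10⁻¹⁸ J.
p = √(2mKE) = √(2 × 6.645 × 10⁻²⁷ × 3.588 × 10⁻¹⁸) = 2.184 × 10⁻²² kg·m/s.
λ = h/p = 6.626 × 10⁻³⁴ / 2.184 × 10⁻²² = 3.03 × 10⁻¹² m = 3030 fm.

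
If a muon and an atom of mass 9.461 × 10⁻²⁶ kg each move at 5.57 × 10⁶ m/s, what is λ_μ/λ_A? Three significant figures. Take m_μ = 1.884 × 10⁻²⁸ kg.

λ_μ/λ_A = 502

At fixed v, p = mv so λ = h/(mv) ∝ 1/m.
λ_μ/λ_A = m_A/m_μ = 9.461 × 10⁻²⁶/1.884 × 10⁻²⁸ = 502.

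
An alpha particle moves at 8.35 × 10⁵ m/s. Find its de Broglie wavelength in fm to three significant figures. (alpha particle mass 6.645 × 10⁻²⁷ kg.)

λ = 119 fm

p = mv = 6.645 × 10⁻²⁷ × 8.35 × 10⁵ = 5.549 × 10⁻²¹ kg·m/s.
λ = h/p = 6.626 × 10⁻³⁴ / 5.549 × 10⁻²¹ = 1.19 × 10⁻¹³ m = 119 fm.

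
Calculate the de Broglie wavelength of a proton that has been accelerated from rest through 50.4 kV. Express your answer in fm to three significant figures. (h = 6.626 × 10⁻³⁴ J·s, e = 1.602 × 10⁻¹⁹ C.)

KE = eV = 1.602 × 10⁻¹⁹ × 5.040 × 10⁴ = 8.074 × 10⁻¹⁵ J.
p = √(2mKE) = √(2 × 1.673 × 10⁻²⁷ × 8.074 × 10⁻¹⁵) = 5.198 × 10⁻²¹ kg·m/s.
λ = h/p = 6.626 × 10⁻³⁴ / 5.198 × 10⁻²¹ = 1.27 × 10⁻¹³ m = 127 fm.

λ = 127 fm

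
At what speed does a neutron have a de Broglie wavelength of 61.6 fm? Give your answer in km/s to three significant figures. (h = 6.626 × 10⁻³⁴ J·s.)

p = h/λ = 6.626 × 10⁻³⁴ / 6.160 × 10⁻¹⁴ = 1.076 × 10⁻²⁰ kg·m/s.
v = p/m = 1.076 × 10⁻²⁰ / 1.675 × 10⁻²⁷ = 6.42 × 10⁶ m/s = 6420 km/s.

v = 6420 km/s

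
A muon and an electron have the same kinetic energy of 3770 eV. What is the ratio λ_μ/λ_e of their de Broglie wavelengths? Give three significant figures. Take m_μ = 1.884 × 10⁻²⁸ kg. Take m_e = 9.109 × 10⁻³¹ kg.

At fixed KE, p = √(2mKE) so λ = h/p ∝ 1/√m.
λ_μ/λ_e = √(m_e/m_μ) = √(9.109 × 10⁻³¹/1.884 × 10⁻²⁸) = √(4.835 × 10⁻³) = 0.0695.

λ_μ/λ_e = 0.0695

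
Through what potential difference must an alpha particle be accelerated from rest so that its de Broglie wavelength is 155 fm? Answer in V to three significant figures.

V = 4290 V

p = h/λ = 6.626 × 10⁻³⁴ / 1.550 × 10⁻¹³ = 4.275 × 10⁻²¹ kg·m/s.
KE = p²/(2m) = 1.375 × 10⁻¹⁵ J.
V = KE/2e = 1.375 × 10⁻¹⁵ / (2 × 1.602 × 10⁻¹⁹) = 4290 V.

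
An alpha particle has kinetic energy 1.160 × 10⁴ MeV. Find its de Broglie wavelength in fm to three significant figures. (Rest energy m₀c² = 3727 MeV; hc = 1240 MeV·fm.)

Total energy E = KE + m₀c² = 1.160 × 10⁴ + 3727 = 15327 MeV.
(pc)² = E² − (m₀c²)² = (15327)² − (3727)² = 2.210 × 10⁸ MeV², so pc = 1.487 × 10⁴ MeV.
λ = hc/(pc) = 1240 MeV·fm / 1.487 × 10⁴ MeV = 0.0834 fm.

λ = 0.0834 fm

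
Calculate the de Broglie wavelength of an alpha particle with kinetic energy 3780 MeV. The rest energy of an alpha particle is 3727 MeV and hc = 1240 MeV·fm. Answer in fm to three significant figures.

λ = 0.190 fm

Total energy E = KE + m₀c² = 3780 + 3727 = 7507 MeV.
(pc)² = E² − (m₀c²)² = (7507)² − (3727)² = 4.246 × 10⁷ MeV², so pc = 6516 MeV.
λ = hc/(pc) = 1240 MeV·fm / 6516 MeV = 0.190 fm.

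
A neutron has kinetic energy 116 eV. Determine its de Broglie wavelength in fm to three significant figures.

KE = 116 eV = 1.858 × 10⁻¹⁷ J.
p = √(2mKE) = √(2 × 1.675 × 10⁻²⁷ × 1.858 × 10⁻¹⁷) = 2.495 × 10⁻²² kg·m/s.
λ = h/p = 6.626 × 10⁻³⁴ / 2.495 × 10⁻²² = 2.66 × 10⁻¹² m = 2660 fm.

λ = 2660 fm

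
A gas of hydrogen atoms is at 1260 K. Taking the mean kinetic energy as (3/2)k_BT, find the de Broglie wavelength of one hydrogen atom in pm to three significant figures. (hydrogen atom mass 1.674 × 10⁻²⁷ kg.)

λ = 70.9 pm

KE = (3/2)k_BT = 1.5 × 1.381 × 10⁻²³ × 1260 = 2.610 × 10⁻²⁰ J.
p = √(2mKE) = √(2 × 1.674 × 10⁻²⁷ × 2.610 × 10⁻²⁰) = 9.348 × 10⁻²⁴ kg·m/s.
λ = h/p = 7.09 × 10⁻¹¹ m = 70.9 pm.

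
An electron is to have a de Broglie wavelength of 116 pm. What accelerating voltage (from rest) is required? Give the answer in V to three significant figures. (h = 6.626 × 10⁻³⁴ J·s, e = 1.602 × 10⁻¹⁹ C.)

V = 112 V

p = h/λ = 6.626 × 10⁻³⁴ / 1.160 × 10⁻¹⁰ = 5.712 × 10⁻²⁴ kg·m/s.
KE = p²/(2m) = 1.791 × 10⁻¹⁷ J.
V = KE/e = 1.791 × 10⁻¹⁷ / (1.602 × 10⁻¹⁹) = 112 V.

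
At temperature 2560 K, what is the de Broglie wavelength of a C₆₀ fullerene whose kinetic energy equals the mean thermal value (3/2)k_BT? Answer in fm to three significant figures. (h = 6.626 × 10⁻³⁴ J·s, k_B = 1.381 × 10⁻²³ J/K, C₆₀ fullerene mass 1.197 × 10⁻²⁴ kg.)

KE = (3/2)k_BT = 1.5 × 1.381 × 10⁻²³ × 2560 = 5.303 × 10⁻²⁰ J.
p = √(2mKE) = √(2 × 1.197 × 10⁻²⁴ × 5.303 × 10⁻²⁰) = 3.563 × 10⁻²² kg·m/s.
λ = h/p = 1.86 × 10⁻¹² m = 1860 fm.

λ = 1860 fm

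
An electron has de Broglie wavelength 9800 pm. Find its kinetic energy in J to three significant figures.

KE = 2.51 × 10⁻²¹ J

p = h/λ = 6.626 × 10⁻³⁴ / 9.800 × 10⁻⁹ = 6.761 × 10⁻²⁶ kg·m/s.
KE = p²/(2m) = (6.761 × 10⁻²⁶)² / (2 × 9.109 × 10⁻³¹) = 2.509 × 10⁻²¹ J = 2.51 × 10⁻²¹ J.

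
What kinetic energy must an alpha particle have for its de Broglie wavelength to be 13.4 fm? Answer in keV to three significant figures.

p = h/λ = 6.626 × 10⁻³⁴ / 1.340 × 10⁻¹⁴ = 4.945 × 10⁻²⁰ kg·m/s.
KE = p²/(2m) = (4.945 × 10⁻²⁰)² / (2 × 6.645 × 10⁻²⁷) = 1.840 × 10⁻¹³ J = 1150 keV.

KE = 1150 keV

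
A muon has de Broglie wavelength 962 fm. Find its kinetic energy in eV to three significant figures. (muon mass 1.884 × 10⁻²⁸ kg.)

KE = 7860 eV

p = h/λ = 6.626 × 10⁻³⁴ / 9.620 × 10⁻¹³ = 6.888 × 10⁻²² kg·m/s.
KE = p²/(2m) = (6.888 × 10⁻²²)² / (2 × 1.884 × 10⁻²⁸) = 1.259 × 10⁻¹⁵ J = 7860 eV.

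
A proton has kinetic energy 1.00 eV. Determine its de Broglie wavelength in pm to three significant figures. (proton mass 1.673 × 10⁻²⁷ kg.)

KE = 1.00 eV = 1.602 × 10⁻¹⁹ J.
p = √(2mKE) = √(2 × 1.673 × 10⁻²⁷ × 1.602 × 10⁻¹⁹) = 2.315 × 10⁻²³ kg·m/s.
λ = h/p = 6.626 × 10⁻³⁴ / 2.315 × 10⁻²³ = 2.86 × 10⁻¹¹ m = 28.6 pm.

λ = 28.6 pm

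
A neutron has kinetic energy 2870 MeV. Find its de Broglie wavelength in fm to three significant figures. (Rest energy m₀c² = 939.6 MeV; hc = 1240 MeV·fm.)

Total energy E = KE + m₀c² = 2870 + 939.6 = 3809.6 MeV.
(pc)² = E² − (m₀c²)² = (3809.6)² − (939.6)² = 1.363 × 10⁷ MeV², so pc = 3692 MeV.
λ = hc/(pc) = 1240 MeV·fm / 3692 MeV = 0.336 fm.

λ = 0.336 fm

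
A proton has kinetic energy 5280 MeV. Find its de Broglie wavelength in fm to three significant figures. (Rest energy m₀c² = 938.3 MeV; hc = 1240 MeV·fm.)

Total energy E = KE + m₀c² = 5280 + 938.3 = 6218.3 MeV.
(pc)² = E² − (m₀c²)² = (6218.3)² − (938.3)² = 3.779 × 10⁷ MeV², so pc = 6147 MeV.
λ = hc/(pc) = 1240 MeV·fm / 6147 MeV = 0.202 fm.

λ = 0.202 fm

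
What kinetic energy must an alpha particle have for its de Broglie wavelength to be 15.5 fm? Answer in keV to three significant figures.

p = h/λ = 6.626 × 10⁻³⁴ / 1.550 × 10⁻¹⁴ = 4.275 × 10⁻²⁰ kg·m/s.
KE = p²/(2m) = (4.275 × 10⁻²⁰)² / (2 × 6.645 × 10⁻²⁷) = 1.375 × 10⁻¹³ J = 858 keV.

KE = 858 keV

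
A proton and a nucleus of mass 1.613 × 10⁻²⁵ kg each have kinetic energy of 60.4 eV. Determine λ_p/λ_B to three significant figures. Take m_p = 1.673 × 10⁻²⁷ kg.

At fixed KE, p = √(2mKE) so λ = h/p ∝ 1/√m.
λ_p/λ_B = √(m_B/m_p) = √(1.613 × 10⁻²⁵/1.673 × 10⁻²⁷) = √(96.41) = 9.82.

λ_p/λ_B = 9.82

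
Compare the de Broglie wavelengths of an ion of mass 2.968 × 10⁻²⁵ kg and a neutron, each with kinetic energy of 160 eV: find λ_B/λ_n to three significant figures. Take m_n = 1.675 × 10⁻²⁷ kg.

λ_B/λ_n = 0.0751

At fixed KE, p = √(2mKE) so λ = h/p ∝ 1/√m.
λ_B/λ_n = √(m_n/m_B) = √(1.675 × 10⁻²⁷/2.968 × 10⁻²⁵) = √(5.644 × 10⁻³) = 0.0751.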